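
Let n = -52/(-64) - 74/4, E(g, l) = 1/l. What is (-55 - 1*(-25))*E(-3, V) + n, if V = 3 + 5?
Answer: -343/16 ≈ -21.438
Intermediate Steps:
V = 8
n = -283/16 (n = -52*(-1/64) - 74*1/4 = 13/16 - 37/2 = -283/16 ≈ -17.688)
(-55 - 1*(-25))*E(-3, V) + n = (-55 - 1*(-25))/8 - 283/16 = (-55 + 25)*(1/8) - 283/16 = -30*1/8 - 283/16 = -15/4 - 283/16 = -343/16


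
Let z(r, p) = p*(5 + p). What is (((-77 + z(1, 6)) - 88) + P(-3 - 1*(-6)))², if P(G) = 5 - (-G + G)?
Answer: 8836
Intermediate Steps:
P(G) = 5 (P(G) = 5 - 1*0 = 5 + 0 = 5)
(((-77 + z(1, 6)) - 88) + P(-3 - 1*(-6)))² = (((-77 + 6*(5 + 6)) - 88) + 5)² = (((-77 + 6*11) - 88) + 5)² = (((-77 + 66) - 88) + 5)² = ((-11 - 88) + 5)² = (-99 + 5)² = (-94)² = 8836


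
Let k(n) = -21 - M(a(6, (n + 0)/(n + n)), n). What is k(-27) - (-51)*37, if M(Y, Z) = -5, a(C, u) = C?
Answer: 1871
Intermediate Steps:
k(n) = -16 (k(n) = -21 - 1*(-5) = -21 + 5 = -16)
k(-27) - (-51)*37 = -16 - (-51)*37 = -16 - 1*(-1887) = -16 + 1887 = 1871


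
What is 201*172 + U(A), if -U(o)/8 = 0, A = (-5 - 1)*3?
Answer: 34572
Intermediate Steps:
A = -18 (A = -6*3 = -18)
U(o) = 0 (U(o) = -8*0 = 0)
201*172 + U(A) = 201*172 + 0 = 34572 + 0 = 34572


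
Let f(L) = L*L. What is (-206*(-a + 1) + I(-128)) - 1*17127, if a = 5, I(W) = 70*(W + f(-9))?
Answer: -19593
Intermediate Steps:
f(L) = L**2
I(W) = 5670 + 70*W (I(W) = 70*(W + (-9)**2) = 70*(W + 81) = 70*(81 + W) = 5670 + 70*W)
(-206*(-a + 1) + I(-128)) - 1*17127 = (-206*(-1*5 + 1) + (5670 + 70*(-128))) - 1*17127 = (-206*(-5 + 1) + (5670 - 8960)) - 17127 = (-206*(-4) - 3290) - 17127 = (824 - 3290) - 17127 = -2466 - 17127 = -19593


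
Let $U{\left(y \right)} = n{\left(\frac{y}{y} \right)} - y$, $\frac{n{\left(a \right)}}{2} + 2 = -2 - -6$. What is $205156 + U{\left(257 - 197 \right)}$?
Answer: $205100$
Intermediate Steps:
$n{\left(a \right)} = 4$ ($n{\left(a \right)} = -4 + 2 \left(-2 - -6\right) = -4 + 2 \left(-2 + 6\right) = -4 + 2 \cdot 4 = -4 + 8 = 4$)
$U{\left(y \right)} = 4 - y$
$205156 + U{\left(257 - 197 \right)} = 205156 + \left(4 - \left(257 - 197\right)\right) = 205156 + \left(4 - 60\right) = 205156 - 56 = 205100$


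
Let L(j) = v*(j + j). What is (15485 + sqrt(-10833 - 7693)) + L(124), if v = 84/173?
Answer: 2699737/173 + I*sqrt(18526) ≈ 15605.0 + 136.11*I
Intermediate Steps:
v = 84/173 (v = 84*(1/173) = 84/173 ≈ 0.48555)
L(j) = 168*j/173 (L(j) = 84*(j + j)/173 = 84*(2*j)/173 = 168*j/173)
(15485 + sqrt(-10833 - 7693)) + L(124) = (15485 + sqrt(-10833 - 7693)) + (168/173)*124 = (15485 + sqrt(-18526)) + 20832/173 = (15485 + I*sqrt(18526)) + 20832/173 = 2699737/173 + I*sqrt(18526)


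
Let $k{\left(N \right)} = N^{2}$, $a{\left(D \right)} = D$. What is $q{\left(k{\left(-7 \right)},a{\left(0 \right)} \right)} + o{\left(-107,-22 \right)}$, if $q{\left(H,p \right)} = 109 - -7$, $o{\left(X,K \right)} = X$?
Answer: $9$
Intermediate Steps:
$q{\left(H,p \right)} = 116$ ($q{\left(H,p \right)} = 109 + 7 = 116$)
$q{\left(k{\left(-7 \right)},a{\left(0 \right)} \right)} + o{\left(-107,-22 \right)} = 116 - 107 = 9$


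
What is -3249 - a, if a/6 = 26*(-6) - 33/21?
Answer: -16125/7 ≈ -2303.6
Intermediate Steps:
a = -6618/7 (a = 6*(26*(-6) - 33/21) = 6*(-156 - 33*1/21) = 6*(-156 - 11/7) = 6*(-1103/7) = -6618/7 ≈ -945.43)
-3249 - a = -3249 - 1*(-6618/7) = -3249 + 6618/7 = -16125/7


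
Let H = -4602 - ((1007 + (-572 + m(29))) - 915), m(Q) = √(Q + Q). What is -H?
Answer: 4122 + √58 ≈ 4129.6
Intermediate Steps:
m(Q) = √2*√Q (m(Q) = √(2*Q) = √2*√Q)
H = -4122 - √58 (H = -4602 - ((1007 + (-572 + √2*√29)) - 915) = -4602 - ((1007 + (-572 + √58)) - 915) = -4602 - ((435 + √58) - 915) = -4602 - (-480 + √58) = -4602 + (480 - √58) = -4122 - √58 ≈ -4129.6)
-H = -(-4122 - √58) = 4122 + √58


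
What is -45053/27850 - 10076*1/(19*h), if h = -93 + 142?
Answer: -322560943/25928350 ≈ -12.440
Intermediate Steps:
h = 49
-45053/27850 - 10076*1/(19*h) = -45053/27850 - 10076/(49*19) = -45053*1/27850 - 10076/931 = -45053/27850 - 10076*1/931 = -45053/27850 - 10076/931 = -322560943/25928350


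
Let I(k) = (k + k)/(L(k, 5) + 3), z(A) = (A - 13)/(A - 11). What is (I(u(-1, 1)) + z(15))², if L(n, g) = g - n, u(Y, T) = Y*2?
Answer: 1/100 ≈ 0.010000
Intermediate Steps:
z(A) = (-13 + A)/(-11 + A)
u(Y, T) = 2*Y
I(k) = 2*k/(8 - k) (I(k) = (k + k)/((5 - k) + 3) = (2*k)/(8 - k) = 2*k/(8 - k))
(I(u(-1, 1)) + z(15))² = (-2*2*(-1)/(-8 + 2*(-1)) + (-13 + 15)/(-11 + 15))² = (-2*(-2)/(-8 - 2) + 2/4)² = (-2*(-2)/(-10) + (¼)*2)² = (-2*(-2)*(-⅒) + ½)² = (-⅖ + ½)² = (⅒)² = 1/100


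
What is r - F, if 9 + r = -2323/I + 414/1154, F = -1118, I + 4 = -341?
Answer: 9659777/8655 ≈ 1116.1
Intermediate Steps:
I = -345 (I = -4 - 341 = -345)
r = -16513/8655 (r = -9 + (-2323/(-345) + 414/1154) = -9 + (-2323*(-1/345) + 414*(1/1154)) = -9 + (101/15 + 207/577) = -9 + 61382/8655 = -16513/8655 ≈ -1.9079)
r - F = -16513/8655 - 1*(-1118) = -16513/8655 + 1118 = 9659777/8655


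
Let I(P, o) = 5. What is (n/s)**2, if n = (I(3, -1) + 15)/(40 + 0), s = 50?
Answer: 1/10000 ≈ 0.00010000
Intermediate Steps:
n = 1/2 (n = (5 + 15)/(40 + 0) = 20/40 = 20*(1/40) = 1/2 ≈ 0.50000)
(n/s)**2 = ((1/2)/50)**2 = ((1/2)*(1/50))**2 = (1/100)**2 = 1/10000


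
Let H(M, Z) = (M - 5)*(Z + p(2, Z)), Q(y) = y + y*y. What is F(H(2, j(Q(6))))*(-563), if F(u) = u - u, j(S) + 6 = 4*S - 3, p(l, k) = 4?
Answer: 0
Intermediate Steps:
Q(y) = y + y²
j(S) = -9 + 4*S (j(S) = -6 + (4*S - 3) = -6 + (-3 + 4*S) = -9 + 4*S)
H(M, Z) = (-5 + M)*(4 + Z) (H(M, Z) = (M - 5)*(Z + 4) = (-5 + M)*(4 + Z))
F(u) = 0
F(H(2, j(Q(6))))*(-563) = 0*(-563) = 0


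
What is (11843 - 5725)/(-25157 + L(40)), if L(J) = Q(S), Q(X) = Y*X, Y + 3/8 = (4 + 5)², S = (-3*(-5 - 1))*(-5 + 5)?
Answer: -6118/25157 ≈ -0.24319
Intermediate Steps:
S = 0 (S = -3*(-6)*0 = 18*0 = 0)
Y = 645/8 (Y = -3/8 + (4 + 5)² = -3/8 + 9² = -3/8 + 81 = 645/8 ≈ 80.625)
Q(X) = 645*X/8
L(J) = 0 (L(J) = (645/8)*0 = 0)
(11843 - 5725)/(-25157 + L(40)) = (11843 - 5725)/(-25157 + 0) = 6118/(-25157) = 6118*(-1/25157) = -6118/25157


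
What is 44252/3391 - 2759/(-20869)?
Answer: 932850757/70766779 ≈ 13.182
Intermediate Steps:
44252/3391 - 2759/(-20869) = 44252*(1/3391) - 2759*(-1/20869) = 44252/3391 + 2759/20869 = 932850757/70766779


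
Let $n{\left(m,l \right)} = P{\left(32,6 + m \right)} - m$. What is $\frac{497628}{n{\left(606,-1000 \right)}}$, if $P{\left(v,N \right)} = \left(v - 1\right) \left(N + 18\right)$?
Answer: $\frac{41469}{1577} \approx 26.296$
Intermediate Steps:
$P{\left(v,N \right)} = \left(-1 + v\right) \left(18 + N\right)$
$n{\left(m,l \right)} = 744 + 30 m$ ($n{\left(m,l \right)} = \left(-18 - \left(6 + m\right) + 18 \cdot 32 + \left(6 + m\right) 32\right) - m = \left(-18 - \left(6 + m\right) + 576 + \left(192 + 32 m\right)\right) - m = \left(744 + 31 m\right) - m = 744 + 30 m$)
$\frac{497628}{n{\left(606,-1000 \right)}} = \frac{497628}{744 + 30 \cdot 606} = \frac{497628}{744 + 18180} = \frac{497628}{18924} = 497628 \cdot \frac{1}{18924} = \frac{41469}{1577}$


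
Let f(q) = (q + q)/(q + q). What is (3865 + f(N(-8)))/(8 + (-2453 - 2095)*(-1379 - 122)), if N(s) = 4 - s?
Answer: 1933/3413278 ≈ 0.00056632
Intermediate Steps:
f(q) = 1 (f(q) = (2*q)/((2*q)) = (2*q)*(1/(2*q)) = 1)
(3865 + f(N(-8)))/(8 + (-2453 - 2095)*(-1379 - 122)) = (3865 + 1)/(8 + (-2453 - 2095)*(-1379 - 122)) = 3866/(8 - 4548*(-1501)) = 3866/(8 + 6826548) = 3866/6826556 = 3866*(1/6826556) = 1933/3413278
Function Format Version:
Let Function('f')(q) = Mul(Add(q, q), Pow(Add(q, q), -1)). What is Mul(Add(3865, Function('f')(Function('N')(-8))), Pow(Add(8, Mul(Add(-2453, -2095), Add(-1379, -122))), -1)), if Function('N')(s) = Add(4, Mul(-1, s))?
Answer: Rational(1933, 3413278) ≈ 0.00056632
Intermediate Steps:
Function('f')(q) = 1 (Function('f')(q) = Mul(Mul(2, q), Pow(Mul(2, q), -1)) = Mul(Mul(2, q), Mul(Rational(1, 2), Pow(q, -1))) = 1)
Mul(Add(3865, Function('f')(Function('N')(-8))), Pow(Add(8, Mul(Add(-2453, -2095), Add(-1379, -122))), -1)) = Mul(Add(3865, 1), Pow(Add(8, Mul(Add(-2453, -2095), Add(-1379, -122))), -1)) = Mul(3866, Pow(Add(8, Mul(-4548, -1501)), -1)) = Mul(3866, Pow(Add(8, 6826548), -1)) = Mul(3866, Pow(6826556, -1)) = Mul(3866, Rational(1, 6826556)) = Rational(1933, 3413278)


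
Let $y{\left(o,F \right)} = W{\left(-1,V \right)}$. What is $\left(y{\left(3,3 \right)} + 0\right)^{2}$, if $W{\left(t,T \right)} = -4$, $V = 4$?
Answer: $16$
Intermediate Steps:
$y{\left(o,F \right)} = -4$
$\left(y{\left(3,3 \right)} + 0\right)^{2} = \left(-4 + 0\right)^{2} = \left(-4\right)^{2} = 16$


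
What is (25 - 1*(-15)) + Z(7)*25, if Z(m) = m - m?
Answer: 40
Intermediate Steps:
Z(m) = 0
(25 - 1*(-15)) + Z(7)*25 = (25 - 1*(-15)) + 0*25 = (25 + 15) + 0 = 40 + 0 = 40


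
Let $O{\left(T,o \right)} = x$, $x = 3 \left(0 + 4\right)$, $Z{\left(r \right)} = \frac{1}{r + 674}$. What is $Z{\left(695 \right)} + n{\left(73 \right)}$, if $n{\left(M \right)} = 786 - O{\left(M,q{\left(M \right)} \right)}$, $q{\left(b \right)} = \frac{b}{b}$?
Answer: $\frac{1059607}{1369} \approx 774.0$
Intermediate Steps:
$q{\left(b \right)} = 1$
$Z{\left(r \right)} = \frac{1}{674 + r}$
$x = 12$ ($x = 3 \cdot 4 = 12$)
$O{\left(T,o \right)} = 12$
$n{\left(M \right)} = 774$ ($n{\left(M \right)} = 786 - 12 = 774$)
$Z{\left(695 \right)} + n{\left(73 \right)} = \frac{1}{674 + 695} + 774 = \frac{1}{1369} + 774 = \frac{1059607}{1369}$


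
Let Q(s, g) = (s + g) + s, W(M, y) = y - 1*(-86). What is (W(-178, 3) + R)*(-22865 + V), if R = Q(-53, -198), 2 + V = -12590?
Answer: 7623255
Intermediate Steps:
V = -12592 (V = -2 - 12590 = -12592)
W(M, y) = 86 + y (W(M, y) = y + 86 = 86 + y)
Q(s, g) = g + 2*s (Q(s, g) = (g + s) + s = g + 2*s)
R = -304 (R = -198 + 2*(-53) = -198 - 106 = -304)
(W(-178, 3) + R)*(-22865 + V) = ((86 + 3) - 304)*(-22865 - 12592) = (89 - 304)*(-35457) = -215*(-35457) = 7623255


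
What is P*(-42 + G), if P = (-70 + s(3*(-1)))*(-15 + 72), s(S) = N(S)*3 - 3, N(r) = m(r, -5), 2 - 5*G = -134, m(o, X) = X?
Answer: 371184/5 ≈ 74237.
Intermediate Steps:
G = 136/5 (G = 2/5 - 1/5*(-134) = 2/5 + 134/5 = 136/5 ≈ 27.200)
N(r) = -5
s(S) = -18 (s(S) = -5*3 - 3 = -15 - 3 = -18)
P = -5016 (P = (-70 - 18)*(-15 + 72) = -88*57 = -5016)
P*(-42 + G) = -5016*(-42 + 136/5) = -5016*(-74/5) = 371184/5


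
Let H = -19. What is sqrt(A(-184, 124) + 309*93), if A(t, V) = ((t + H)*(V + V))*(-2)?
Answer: 5*sqrt(5177) ≈ 359.76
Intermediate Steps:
A(t, V) = -4*V*(-19 + t) (A(t, V) = ((t - 19)*(V + V))*(-2) = ((-19 + t)*(2*V))*(-2) = (2*V*(-19 + t))*(-2) = -4*V*(-19 + t))
sqrt(A(-184, 124) + 309*93) = sqrt(4*124*(19 - 1*(-184)) + 309*93) = sqrt(4*124*(19 + 184) + 28737) = sqrt(4*124*203 + 28737) = sqrt(100688 + 28737) = sqrt(129425) = 5*sqrt(5177)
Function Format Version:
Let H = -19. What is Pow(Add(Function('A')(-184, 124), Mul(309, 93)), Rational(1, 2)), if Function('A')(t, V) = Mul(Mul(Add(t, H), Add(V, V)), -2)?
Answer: Mul(5, Pow(5177, Rational(1, 2))) ≈ 359.76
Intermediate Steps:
Function('A')(t, V) = Mul(-4, V, Add(-19, t)) (Function('A')(t, V) = Mul(Mul(Add(t, -19), Add(V, V)), -2) = Mul(Mul(Add(-19, t), Mul(2, V)), -2) = Mul(Mul(2, V, Add(-19, t)), -2) = Mul(-4, V, Add(-19, t)))
Pow(Add(Function('A')(-184, 124), Mul(309, 93)), Rational(1, 2)) = Pow(Add(Mul(4, 124, Add(19, Mul(-1, -184))), Mul(309, 93)), Rational(1, 2)) = Pow(Add(Mul(4, 124, Add(19, 184)), 28737), Rational(1, 2)) = Pow(Add(Mul(4, 124, 203), 28737), Rational(1, 2)) = Pow(Add(100688, 28737), Rational(1, 2)) = Pow(129425, Rational(1, 2)) = Mul(5, Pow(5177, Rational(1, 2)))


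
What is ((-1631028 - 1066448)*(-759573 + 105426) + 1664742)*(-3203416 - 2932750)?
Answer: -10827556360857724524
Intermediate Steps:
((-1631028 - 1066448)*(-759573 + 105426) + 1664742)*(-3203416 - 2932750) = (-2697476*(-654147) + 1664742)*(-6136166) = (1764545832972 + 1664742)*(-6136166) = 1764547497714*(-6136166) = -10827556360857724524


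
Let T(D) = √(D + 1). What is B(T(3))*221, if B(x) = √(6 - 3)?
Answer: 221*√3 ≈ 382.78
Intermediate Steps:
T(D) = √(1 + D)
B(x) = √3
B(T(3))*221 = √3*221 = 221*√3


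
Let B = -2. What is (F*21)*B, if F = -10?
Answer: 420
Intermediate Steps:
(F*21)*B = -10*21*(-2) = -210*(-2) = 420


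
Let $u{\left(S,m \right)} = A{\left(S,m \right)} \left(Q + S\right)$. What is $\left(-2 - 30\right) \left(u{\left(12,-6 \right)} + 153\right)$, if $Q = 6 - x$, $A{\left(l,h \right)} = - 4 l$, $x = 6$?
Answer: $13536$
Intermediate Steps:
$Q = 0$ ($Q = 6 - 6 = 0$)
$u{\left(S,m \right)} = - 4 S^{2}$ ($u{\left(S,m \right)} = - 4 S \left(0 + S\right) = - 4 S S = - 4 S^{2}$)
$\left(-2 - 30\right) \left(u{\left(12,-6 \right)} + 153\right) = \left(-2 - 30\right) \left(- 4 \cdot 12^{2} + 153\right) = \left(-2 - 30\right) \left(\left(-4\right) 144 + 153\right) = - 32 \left(-576 + 153\right) = \left(-32\right) \left(-423\right) = 13536$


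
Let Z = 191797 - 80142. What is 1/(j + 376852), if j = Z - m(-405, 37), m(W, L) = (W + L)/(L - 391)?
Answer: 177/86465555 ≈ 2.0471e-6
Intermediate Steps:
m(W, L) = (L + W)/(-391 + L)
Z = 111655
j = 19762751/177 (j = 111655 - (37 - 405)/(-391 + 37) = 111655 - (-368)/(-354) = 111655 - (-1)*(-368)/354 = 111655 - 1*184/177 = 111655 - 184/177 = 19762751/177 ≈ 1.1165e+5)
1/(j + 376852) = 1/(19762751/177 + 376852) = 1/(86465555/177) = 177/86465555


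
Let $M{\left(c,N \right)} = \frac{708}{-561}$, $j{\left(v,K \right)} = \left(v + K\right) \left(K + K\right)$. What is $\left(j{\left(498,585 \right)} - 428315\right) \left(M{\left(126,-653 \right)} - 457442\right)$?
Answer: $- \frac{71752109622550}{187} \approx -3.837 \cdot 10^{11}$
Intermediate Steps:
$j{\left(v,K \right)} = 2 K \left(K + v\right)$ ($j{\left(v,K \right)} = \left(K + v\right) 2 K = 2 K \left(K + v\right)$)
$M{\left(c,N \right)} = - \frac{236}{187}$ ($M{\left(c,N \right)} = 708 \left(- \frac{1}{561}\right) = - \frac{236}{187}$)
$\left(j{\left(498,585 \right)} - 428315\right) \left(M{\left(126,-653 \right)} - 457442\right) = \left(2 \cdot 585 \left(585 + 498\right) - 428315\right) \left(- \frac{236}{187} - 457442\right) = \left(2 \cdot 585 \cdot 1083 - 428315\right) \left(- \frac{85541890}{187}\right) = \left(1267110 - 428315\right) \left(- \frac{85541890}{187}\right) = 838795 \left(- \frac{85541890}{187}\right) = - \frac{71752109622550}{187}$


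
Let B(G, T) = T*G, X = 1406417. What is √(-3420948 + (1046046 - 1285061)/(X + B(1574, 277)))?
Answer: I*√464495383598754821/368483 ≈ 1849.6*I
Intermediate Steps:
B(G, T) = G*T
√(-3420948 + (1046046 - 1285061)/(X + B(1574, 277))) = √(-3420948 + (1046046 - 1285061)/(1406417 + 1574*277)) = √(-3420948 - 239015/(1406417 + 435998)) = √(-3420948 - 239015/1842415) = √(-3420948 - 239015*1/1842415) = √(-3420948 - 47803/368483) = √(-1260561229687/368483) = I*√464495383598754821/368483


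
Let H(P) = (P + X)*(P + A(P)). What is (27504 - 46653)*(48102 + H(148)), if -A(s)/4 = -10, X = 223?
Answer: -2256709650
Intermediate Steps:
A(s) = 40 (A(s) = -4*(-10) = 40)
H(P) = (40 + P)*(223 + P) (H(P) = (P + 223)*(P + 40) = (223 + P)*(40 + P) = (40 + P)*(223 + P))
(27504 - 46653)*(48102 + H(148)) = (27504 - 46653)*(48102 + (8920 + 148**2 + 263*148)) = -19149*(48102 + (8920 + 21904 + 38924)) = -19149*(48102 + 69748) = -19149*117850 = -2256709650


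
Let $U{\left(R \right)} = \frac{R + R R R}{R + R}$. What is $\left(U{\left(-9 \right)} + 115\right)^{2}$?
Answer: $24336$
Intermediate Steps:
$U{\left(R \right)} = \frac{R + R^{3}}{2 R}$ ($U{\left(R \right)} = \frac{R + R^{2} R}{2 R} = \left(R + R^{3}\right) \frac{1}{2 R} = \frac{R + R^{3}}{2 R}$)
$\left(U{\left(-9 \right)} + 115\right)^{2} = \left(\left(\frac{1}{2} + \frac{\left(-9\right)^{2}}{2}\right) + 115\right)^{2} = \left(\left(\frac{1}{2} + \frac{1}{2} \cdot 81\right) + 115\right)^{2} = \left(\left(\frac{1}{2} + \frac{81}{2}\right) + 115\right)^{2} = \left(41 + 115\right)^{2} = 156^{2} = 24336$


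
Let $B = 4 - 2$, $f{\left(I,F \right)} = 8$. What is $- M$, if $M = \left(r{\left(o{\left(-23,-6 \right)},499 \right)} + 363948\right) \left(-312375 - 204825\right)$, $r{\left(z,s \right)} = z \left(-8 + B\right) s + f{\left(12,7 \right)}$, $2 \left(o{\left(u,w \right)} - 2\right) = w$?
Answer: $189786540000$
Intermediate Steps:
$o{\left(u,w \right)} = 2 + \frac{w}{2}$
$B = 2$
$r{\left(z,s \right)} = 8 - 6 s z$ ($r{\left(z,s \right)} = z \left(-8 + 2\right) s + 8 = z \left(-6\right) s + 8 = - 6 z s + 8 = - 6 s z + 8 = 8 - 6 s z$)
$M = -189786540000$ ($M = \left(\left(8 - 2994 \left(2 + \frac{1}{2} \left(-6\right)\right)\right) + 363948\right) \left(-312375 - 204825\right) = \left(\left(8 - 2994 \left(2 - 3\right)\right) + 363948\right) \left(-517200\right) = \left(\left(8 - 2994 \left(-1\right)\right) + 363948\right) \left(-517200\right) = \left(\left(8 + 2994\right) + 363948\right) \left(-517200\right) = \left(3002 + 363948\right) \left(-517200\right) = 366950 \left(-517200\right) = -189786540000$)
$- M = \left(-1\right) \left(-189786540000\right) = 189786540000$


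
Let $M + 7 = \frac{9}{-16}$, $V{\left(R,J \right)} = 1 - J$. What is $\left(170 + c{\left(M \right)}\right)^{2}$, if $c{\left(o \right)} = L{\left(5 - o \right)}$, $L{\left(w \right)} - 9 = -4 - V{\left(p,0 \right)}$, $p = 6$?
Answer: $30276$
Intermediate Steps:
$M = - \frac{121}{16}$ ($M = -7 + \frac{9}{-16} = -7 + 9 \left(- \frac{1}{16}\right) = -7 - \frac{9}{16} = - \frac{121}{16} \approx -7.5625$)
$L{\left(w \right)} = 4$ ($L{\left(w \right)} = 9 - \left(5 + 0\right) = 9 - 5 = 4$)
$c{\left(o \right)} = 4$
$\left(170 + c{\left(M \right)}\right)^{2} = \left(170 + 4\right)^{2} = 174^{2} = 30276$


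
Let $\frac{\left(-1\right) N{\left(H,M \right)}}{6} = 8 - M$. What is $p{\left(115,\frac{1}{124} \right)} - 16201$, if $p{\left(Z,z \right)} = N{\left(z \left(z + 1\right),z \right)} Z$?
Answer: $- \frac{1346357}{62} \approx -21715.0$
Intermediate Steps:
$N{\left(H,M \right)} = -48 + 6 M$ ($N{\left(H,M \right)} = - 6 \left(8 - M\right) = -48 + 6 M$)
$p{\left(Z,z \right)} = Z \left(-48 + 6 z\right)$ ($p{\left(Z,z \right)} = \left(-48 + 6 z\right) Z = Z \left(-48 + 6 z\right)$)
$p{\left(115,\frac{1}{124} \right)} - 16201 = 6 \cdot 115 \left(-8 + \frac{1}{124}\right) - 16201 = 6 \cdot 115 \left(- \frac{991}{124}\right) - 16201 = - \frac{341895}{62} - 16201 = - \frac{1346357}{62}$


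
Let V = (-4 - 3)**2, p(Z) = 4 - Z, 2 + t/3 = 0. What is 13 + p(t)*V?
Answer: 503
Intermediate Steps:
t = -6 (t = -6 + 3*0 = -6 + 0 = -6)
V = 49 (V = (-7)**2 = 49)
13 + p(t)*V = 13 + (4 - 1*(-6))*49 = 13 + (4 + 6)*49 = 13 + 10*49 = 13 + 490 = 503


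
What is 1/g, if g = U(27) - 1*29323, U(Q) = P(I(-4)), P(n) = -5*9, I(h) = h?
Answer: -1/29368 ≈ -3.4051e-5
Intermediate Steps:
P(n) = -45
U(Q) = -45
g = -29368 (g = -45 - 1*29323 = -45 - 29323 = -29368)
1/g = 1/(-29368) = -1/29368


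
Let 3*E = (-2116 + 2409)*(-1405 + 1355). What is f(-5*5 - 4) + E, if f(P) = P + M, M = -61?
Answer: -14920/3 ≈ -4973.3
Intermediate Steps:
E = -14650/3 (E = ((-2116 + 2409)*(-1405 + 1355))/3 = (293*(-50))/3 = (1/3)*(-14650) = -14650/3 ≈ -4883.3)
f(P) = -61 + P (f(P) = P - 61 = -61 + P)
f(-5*5 - 4) + E = (-61 + (-5*5 - 4)) - 14650/3 = (-61 + (-25 - 4)) - 14650/3 = (-61 - 29) - 14650/3 = -90 - 14650/3 = -14920/3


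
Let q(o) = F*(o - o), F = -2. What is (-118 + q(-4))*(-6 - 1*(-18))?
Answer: -1416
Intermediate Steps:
q(o) = 0 (q(o) = -2*(o - o) = -2*0 = 0)
(-118 + q(-4))*(-6 - 1*(-18)) = (-118 + 0)*(-6 - 1*(-18)) = -118*(-6 + 18) = -118*12 = -1416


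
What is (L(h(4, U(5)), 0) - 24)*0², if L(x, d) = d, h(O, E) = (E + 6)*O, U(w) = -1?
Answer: 0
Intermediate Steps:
h(O, E) = O*(6 + E) (h(O, E) = (6 + E)*O = O*(6 + E))
(L(h(4, U(5)), 0) - 24)*0² = (0 - 24)*0² = -24*0 = 0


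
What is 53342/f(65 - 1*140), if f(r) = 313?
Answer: 53342/313 ≈ 170.42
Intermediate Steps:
53342/f(65 - 1*140) = 53342/313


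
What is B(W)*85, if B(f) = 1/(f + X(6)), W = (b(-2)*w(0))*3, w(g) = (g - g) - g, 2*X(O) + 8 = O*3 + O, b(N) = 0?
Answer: 85/8 ≈ 10.625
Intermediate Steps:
X(O) = -4 + 2*O (X(O) = -4 + (O*3 + O)/2 = -4 + (3*O + O)/2 = -4 + (4*O)/2 = -4 + 2*O)
w(g) = -g (w(g) = 0 - g = -g)
W = 0 (W = (0*(-1*0))*3 = (0*0)*3 = 0*3 = 0)
B(f) = 1/(8 + f) (B(f) = 1/(f + (-4 + 2*6)) = 1/(f + (-4 + 12)) = 1/(f + 8) = 1/(8 + f))
B(W)*85 = 85/(8 + 0) = 85/8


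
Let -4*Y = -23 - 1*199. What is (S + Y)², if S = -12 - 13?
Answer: 3721/4 ≈ 930.25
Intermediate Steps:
S = -25
Y = 111/2 (Y = -(-23 - 1*199)/4 = -(-23 - 199)/4 = -¼*(-222) = 111/2 ≈ 55.500)
(S + Y)² = (-25 + 111/2)² = (61/2)² = 3721/4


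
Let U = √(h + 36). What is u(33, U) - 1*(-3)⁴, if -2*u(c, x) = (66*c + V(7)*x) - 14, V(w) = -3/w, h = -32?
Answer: -8138/7 ≈ -1162.6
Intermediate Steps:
U = 2 (U = √(-32 + 36) = √4 = 2)
u(c, x) = 7 - 33*c + 3*x/14 (u(c, x) = -((66*c + (-3/7)*x) - 14)/2 = -((66*c + (-3*⅐)*x) - 14)/2 = -((66*c - 3*x/7) - 14)/2 = -(-14 + 66*c - 3*x/7)/2 = 7 - 33*c + 3*x/14)
u(33, U) - 1*(-3)⁴ = (7 - 33*33 + (3/14)*2) - 1*(-3)⁴ = (7 - 1089 + 3/7) - 1*81 = -7571/7 - 81 = -8138/7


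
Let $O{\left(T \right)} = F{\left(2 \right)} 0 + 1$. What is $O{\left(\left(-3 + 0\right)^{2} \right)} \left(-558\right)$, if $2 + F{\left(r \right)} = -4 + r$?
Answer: $-558$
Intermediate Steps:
$F{\left(r \right)} = -6 + r$ ($F{\left(r \right)} = -2 + \left(-4 + r\right) = -6 + r$)
$O{\left(T \right)} = 1$ ($O{\left(T \right)} = \left(-6 + 2\right) 0 + 1 = \left(-4\right) 0 + 1 = 0 + 1 = 1$)
$O{\left(\left(-3 + 0\right)^{2} \right)} \left(-558\right) = 1 \left(-558\right) = -558$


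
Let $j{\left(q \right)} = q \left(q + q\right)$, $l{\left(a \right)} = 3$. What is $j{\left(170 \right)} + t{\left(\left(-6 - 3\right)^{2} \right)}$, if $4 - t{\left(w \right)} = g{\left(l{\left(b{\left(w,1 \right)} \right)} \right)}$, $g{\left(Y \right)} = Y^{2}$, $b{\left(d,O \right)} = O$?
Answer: $57795$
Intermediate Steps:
$t{\left(w \right)} = -5$ ($t{\left(w \right)} = 4 - 3^{2} = 4 - 9 = -5$)
$j{\left(q \right)} = 2 q^{2}$ ($j{\left(q \right)} = q 2 q = 2 q^{2}$)
$j{\left(170 \right)} + t{\left(\left(-6 - 3\right)^{2} \right)} = 2 \cdot 170^{2} - 5 = 2 \cdot 28900 - 5 = 57800 - 5 = 57795$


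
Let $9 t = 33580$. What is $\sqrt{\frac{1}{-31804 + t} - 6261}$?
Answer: $\frac{5 i \sqrt{999178193679}}{63164} \approx 79.126 i$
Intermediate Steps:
$t = \frac{33580}{9}$ ($t = \frac{1}{9} \cdot 33580 = \frac{33580}{9} \approx 3731.1$)
$\sqrt{\frac{1}{-31804 + t} - 6261} = \sqrt{\frac{1}{-31804 + \frac{33580}{9}} - 6261} = \sqrt{\frac{1}{- \frac{252656}{9}} - 6261} = \sqrt{- \frac{9}{252656} - 6261} = \sqrt{- \frac{1581879225}{252656}} = \frac{5 i \sqrt{999178193679}}{63164}$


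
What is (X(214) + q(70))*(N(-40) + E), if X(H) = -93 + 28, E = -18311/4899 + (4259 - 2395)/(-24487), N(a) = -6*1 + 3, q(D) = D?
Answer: -4086993160/119961813 ≈ -34.069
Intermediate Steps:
N(a) = -3 (N(a) = -6 + 3 = -3)
E = -457513193/119961813 (E = -18311*1/4899 + 1864*(-1/24487) = -18311/4899 - 1864/24487 = -457513193/119961813 ≈ -3.8138)
X(H) = -65
(X(214) + q(70))*(N(-40) + E) = (-65 + 70)*(-3 - 457513193/119961813) = 5*(-817398632/119961813) = -4086993160/119961813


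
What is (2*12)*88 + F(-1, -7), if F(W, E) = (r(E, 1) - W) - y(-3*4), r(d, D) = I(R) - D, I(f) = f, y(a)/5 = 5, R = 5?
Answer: 2092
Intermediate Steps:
y(a) = 25 (y(a) = 5*5 = 25)
r(d, D) = 5 - D
F(W, E) = -21 - W (F(W, E) = ((5 - 1*1) - W) - 1*25 = ((5 - 1) - W) - 25 = (4 - W) - 25 = -21 - W)
(2*12)*88 + F(-1, -7) = (2*12)*88 + (-21 - 1*(-1)) = 24*88 + (-21 + 1) = 2112 - 20 = 2092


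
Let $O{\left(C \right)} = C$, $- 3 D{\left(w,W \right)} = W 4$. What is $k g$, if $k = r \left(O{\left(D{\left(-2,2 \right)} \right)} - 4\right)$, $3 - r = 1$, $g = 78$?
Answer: $-1040$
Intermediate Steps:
$D{\left(w,W \right)} = - \frac{4 W}{3}$ ($D{\left(w,W \right)} = - \frac{W 4}{3} = - \frac{4 W}{3}$)
$r = 2$ ($r = 3 - 1 = 2$)
$k = - \frac{40}{3}$ ($k = 2 \left(\left(- \frac{4}{3}\right) 2 - 4\right) = 2 \left(- \frac{8}{3} - 4\right) = 2 \left(- \frac{20}{3}\right) = - \frac{40}{3} \approx -13.333$)
$k g = \left(- \frac{40}{3}\right) 78 = -1040$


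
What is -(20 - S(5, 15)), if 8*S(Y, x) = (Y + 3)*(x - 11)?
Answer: -16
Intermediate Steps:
S(Y, x) = (-11 + x)*(3 + Y)/8 (S(Y, x) = ((Y + 3)*(x - 11))/8 = ((3 + Y)*(-11 + x))/8 = ((-11 + x)*(3 + Y))/8 = (-11 + x)*(3 + Y)/8)
-(20 - S(5, 15)) = -(20 - (-33/8 - 11/8*5 + (3/8)*15 + (⅛)*5*15)) = -(20 - (-33/8 - 55/8 + 45/8 + 75/8)) = -(20 - 1*4) = -(20 - 4) = -1*16 = -16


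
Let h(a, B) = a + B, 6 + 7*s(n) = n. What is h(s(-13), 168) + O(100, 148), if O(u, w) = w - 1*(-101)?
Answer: 2900/7 ≈ 414.29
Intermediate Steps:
s(n) = -6/7 + n/7
O(u, w) = 101 + w (O(u, w) = w + 101 = 101 + w)
h(a, B) = B + a
h(s(-13), 168) + O(100, 148) = (168 + (-6/7 + (⅐)*(-13))) + (101 + 148) = (168 + (-6/7 - 13/7)) + 249 = (168 - 19/7) + 249 = 1157/7 + 249 = 2900/7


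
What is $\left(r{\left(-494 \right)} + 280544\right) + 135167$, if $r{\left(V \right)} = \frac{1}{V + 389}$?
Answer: $\frac{43649654}{105} \approx 4.1571 \cdot 10^{5}$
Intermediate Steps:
$r{\left(V \right)} = \frac{1}{389 + V}$
$\left(r{\left(-494 \right)} + 280544\right) + 135167 = \left(\frac{1}{389 - 494} + 280544\right) + 135167 = \left(\frac{1}{-105} + 280544\right) + 135167 = \left(- \frac{1}{105} + 280544\right) + 135167 = \frac{29457119}{105} + 135167 = \frac{43649654}{105}$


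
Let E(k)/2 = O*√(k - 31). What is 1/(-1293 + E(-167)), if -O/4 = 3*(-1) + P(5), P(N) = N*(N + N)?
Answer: I/(3*(-431*I + 376*√22)) ≈ -4.3588e-5 + 0.00017836*I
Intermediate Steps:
P(N) = 2*N² (P(N) = N*(2*N) = 2*N²)
O = -188 (O = -4*(3*(-1) + 2*5²) = -4*(-3 + 2*25) = -4*(-3 + 50) = -4*47 = -188)
E(k) = -376*√(-31 + k) (E(k) = 2*(-188*√(k - 31)) = 2*(-188*√(-31 + k)) = -376*√(-31 + k))
1/(-1293 + E(-167)) = 1/(-1293 - 376*√(-31 - 167)) = 1/(-1293 - 1128*I*√22)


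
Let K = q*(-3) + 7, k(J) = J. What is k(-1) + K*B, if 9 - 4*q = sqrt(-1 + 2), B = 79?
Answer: 78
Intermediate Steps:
q = 2 (q = 9/4 - sqrt(-1 + 2)/4 = 9/4 - sqrt(1)/4 = 9/4 - 1/4*1 = 9/4 - 1/4 = 2)
K = 1 (K = 2*(-3) + 7 = -6 + 7 = 1)
k(-1) + K*B = -1 + 1*79 = -1 + 79 = 78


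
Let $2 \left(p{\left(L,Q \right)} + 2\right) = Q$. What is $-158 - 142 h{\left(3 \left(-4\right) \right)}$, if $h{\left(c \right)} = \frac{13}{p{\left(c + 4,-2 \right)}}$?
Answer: $\frac{1372}{3} \approx 457.33$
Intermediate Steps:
$p{\left(L,Q \right)} = -2 + \frac{Q}{2}$
$h{\left(c \right)} = - \frac{13}{3}$ ($h{\left(c \right)} = \frac{13}{-2 + \frac{1}{2} \left(-2\right)} = \frac{13}{-2 - 1} = \frac{13}{-3} = 13 \left(- \frac{1}{3}\right) = - \frac{13}{3}$)
$-158 - 142 h{\left(3 \left(-4\right) \right)} = -158 - - \frac{1846}{3} = -158 + \frac{1846}{3} = \frac{1372}{3}$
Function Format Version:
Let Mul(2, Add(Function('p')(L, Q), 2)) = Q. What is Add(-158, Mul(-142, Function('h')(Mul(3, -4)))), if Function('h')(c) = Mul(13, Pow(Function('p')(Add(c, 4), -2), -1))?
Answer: Rational(1372, 3) ≈ 457.33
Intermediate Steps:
Function('p')(L, Q) = Add(-2, Mul(Rational(1, 2), Q))
Function('h')(c) = Rational(-13, 3) (Function('h')(c) = Mul(13, Pow(Add(-2, Mul(Rational(1, 2), -2)), -1)) = Mul(13, Pow(Add(-2, -1), -1)) = Mul(13, Pow(-3, -1)) = Mul(13, Rational(-1, 3)) = Rational(-13, 3))
Add(-158, Mul(-142, Function('h')(Mul(3, -4)))) = Add(-158, Mul(-142, Rational(-13, 3))) = Add(-158, Rational(1846, 3)) = Rational(1372, 3)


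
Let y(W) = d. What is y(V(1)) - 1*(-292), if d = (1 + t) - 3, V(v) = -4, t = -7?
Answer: 283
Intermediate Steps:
d = -9 (d = (1 - 7) - 3 = -6 - 3 = -9)
y(W) = -9
y(V(1)) - 1*(-292) = -9 - 1*(-292) = -9 + 292 = 283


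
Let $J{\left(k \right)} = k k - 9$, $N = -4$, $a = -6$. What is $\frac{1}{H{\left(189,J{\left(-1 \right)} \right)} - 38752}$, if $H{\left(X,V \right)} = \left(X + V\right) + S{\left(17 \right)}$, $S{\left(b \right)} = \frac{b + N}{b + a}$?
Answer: $- \frac{11}{424268} \approx -2.5927 \cdot 10^{-5}$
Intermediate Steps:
$S{\left(b \right)} = \frac{-4 + b}{-6 + b}$ ($S{\left(b \right)} = \frac{b - 4}{b - 6} = \frac{-4 + b}{-6 + b}$)
$J{\left(k \right)} = -9 + k^{2}$ ($J{\left(k \right)} = k^{2} - 9 = -9 + k^{2}$)
$H{\left(X,V \right)} = \frac{13}{11} + V + X$ ($H{\left(X,V \right)} = \left(X + V\right) + \frac{-4 + 17}{-6 + 17} = \left(V + X\right) + \frac{1}{11} \cdot 13 = \left(V + X\right) + \frac{13}{11} = \frac{13}{11} + V + X$)
$\frac{1}{H{\left(189,J{\left(-1 \right)} \right)} - 38752} = \frac{1}{\left(\frac{13}{11} - \left(9 - \left(-1\right)^{2}\right) + 189\right) - 38752} = \frac{1}{\left(\frac{13}{11} + \left(-9 + 1\right) + 189\right) - 38752} = \frac{1}{\left(\frac{13}{11} - 8 + 189\right) - 38752} = \frac{1}{\frac{2004}{11} - 38752} = \frac{1}{- \frac{424268}{11}} = - \frac{11}{424268}$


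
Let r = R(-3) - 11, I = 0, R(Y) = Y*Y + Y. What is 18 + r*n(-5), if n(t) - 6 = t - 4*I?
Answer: 13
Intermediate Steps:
R(Y) = Y + Y² (R(Y) = Y² + Y = Y + Y²)
n(t) = 6 + t (n(t) = 6 + (t - 4*0) = 6 + (t + 0) = 6 + t)
r = -5 (r = -3*(1 - 3) - 11 = -3*(-2) - 11 = 6 - 11 = -5)
18 + r*n(-5) = 18 - 5*(6 - 5) = 18 - 5*1 = 18 - 5 = 13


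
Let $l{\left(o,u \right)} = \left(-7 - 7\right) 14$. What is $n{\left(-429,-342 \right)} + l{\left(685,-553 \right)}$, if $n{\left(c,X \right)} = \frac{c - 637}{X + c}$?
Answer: $- \frac{150050}{771} \approx -194.62$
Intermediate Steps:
$n{\left(c,X \right)} = \frac{-637 + c}{X + c}$
$l{\left(o,u \right)} = -196$ ($l{\left(o,u \right)} = \left(-14\right) 14 = -196$)
$n{\left(-429,-342 \right)} + l{\left(685,-553 \right)} = \frac{-637 - 429}{-342 - 429} - 196 = \frac{1}{-771} \left(-1066\right) - 196 = \left(- \frac{1}{771}\right) \left(-1066\right) - 196 = \frac{1066}{771} - 196 = - \frac{150050}{771}$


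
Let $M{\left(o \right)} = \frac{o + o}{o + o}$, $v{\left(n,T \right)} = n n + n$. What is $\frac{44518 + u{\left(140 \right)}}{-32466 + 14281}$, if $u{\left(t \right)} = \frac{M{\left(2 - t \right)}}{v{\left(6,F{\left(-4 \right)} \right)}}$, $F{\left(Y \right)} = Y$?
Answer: $- \frac{1869757}{763770} \approx -2.4481$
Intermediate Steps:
$v{\left(n,T \right)} = n + n^{2}$ ($v{\left(n,T \right)} = n^{2} + n = n + n^{2}$)
$M{\left(o \right)} = 1$ ($M{\left(o \right)} = \frac{2 o}{2 o} = 2 o \frac{1}{2 o} = 1$)
$u{\left(t \right)} = \frac{1}{42}$ ($u{\left(t \right)} = 1 \frac{1}{6 \left(1 + 6\right)} = 1 \frac{1}{6 \cdot 7} = 1 \cdot \frac{1}{42} = \frac{1}{42}$)
$\frac{44518 + u{\left(140 \right)}}{-32466 + 14281} = \frac{44518 + \frac{1}{42}}{-32466 + 14281} = \frac{1869757}{42 \left(-18185\right)} = \frac{1869757}{42} \left(- \frac{1}{18185}\right) = - \frac{1869757}{763770}$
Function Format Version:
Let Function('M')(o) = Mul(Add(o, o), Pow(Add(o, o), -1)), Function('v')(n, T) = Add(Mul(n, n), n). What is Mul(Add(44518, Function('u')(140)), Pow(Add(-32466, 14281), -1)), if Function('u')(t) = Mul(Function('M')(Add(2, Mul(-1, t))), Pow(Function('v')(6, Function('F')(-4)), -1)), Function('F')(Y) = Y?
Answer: Rational(-1869757, 763770) ≈ -2.4481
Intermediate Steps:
Function('v')(n, T) = Add(n, Pow(n, 2)) (Function('v')(n, T) = Add(Pow(n, 2), n) = Add(n, Pow(n, 2)))
Function('M')(o) = 1 (Function('M')(o) = Mul(Mul(2, o), Pow(Mul(2, o), -1)) = Mul(Mul(2, o), Mul(Rational(1, 2), Pow(o, -1))) = 1)
Function('u')(t) = Rational(1, 42) (Function('u')(t) = Mul(1, Pow(Mul(6, Add(1, 6)), -1)) = Mul(1, Pow(Mul(6, 7), -1)) = Mul(1, Pow(42, -1)) = Mul(1, Rational(1, 42)) = Rational(1, 42))
Mul(Add(44518, Function('u')(140)), Pow(Add(-32466, 14281), -1)) = Mul(Add(44518, Rational(1, 42)), Pow(Add(-32466, 14281), -1)) = Mul(Rational(1869757, 42), Pow(-18185, -1)) = Mul(Rational(1869757, 42), Rational(-1, 18185)) = Rational(-1869757, 763770)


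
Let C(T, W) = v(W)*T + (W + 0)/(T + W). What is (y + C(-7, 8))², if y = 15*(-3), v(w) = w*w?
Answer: 235225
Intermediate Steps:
v(w) = w²
C(T, W) = T*W² + W/(T + W) (C(T, W) = W²*T + (W + 0)/(T + W) = T*W² + W/(T + W))
y = -45
(y + C(-7, 8))² = (-45 + 8*(1 - 7*8² + 8*(-7)²)/(-7 + 8))² = (-45 + 8*(1 - 7*64 + 8*49)/1)² = (-45 + 8*1*(1 - 448 + 392))² = (-45 + 8*1*(-55))² = (-45 - 440)² = (-485)² = 235225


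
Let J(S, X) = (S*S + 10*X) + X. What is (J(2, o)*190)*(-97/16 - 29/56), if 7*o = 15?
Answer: -13512895/392 ≈ -34472.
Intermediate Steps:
o = 15/7 (o = (⅐)*15 = 15/7 ≈ 2.1429)
J(S, X) = S² + 11*X (J(S, X) = (S² + 10*X) + X = S² + 11*X)
(J(2, o)*190)*(-97/16 - 29/56) = ((2² + 11*(15/7))*190)*(-97/16 - 29/56) = ((4 + 165/7)*190)*(-97*1/16 - 29*1/56) = ((193/7)*190)*(-97/16 - 29/56) = (36670/7)*(-737/112) = -13512895/392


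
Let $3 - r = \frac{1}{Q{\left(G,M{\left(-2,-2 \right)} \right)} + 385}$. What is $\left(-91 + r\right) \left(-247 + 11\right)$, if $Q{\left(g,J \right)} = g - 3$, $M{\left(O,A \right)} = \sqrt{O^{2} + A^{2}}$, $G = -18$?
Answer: $\frac{1889947}{91} \approx 20769.0$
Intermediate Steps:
$M{\left(O,A \right)} = \sqrt{A^{2} + O^{2}}$
$Q{\left(g,J \right)} = -3 + g$
$r = \frac{1091}{364}$ ($r = 3 - \frac{1}{\left(-3 - 18\right) + 385} = 3 - \frac{1}{-21 + 385} = 3 - \frac{1}{364} = \frac{1091}{364} \approx 2.9973$)
$\left(-91 + r\right) \left(-247 + 11\right) = \left(-91 + \frac{1091}{364}\right) \left(-247 + 11\right) = \left(- \frac{32033}{364}\right) \left(-236\right) = \frac{1889947}{91}$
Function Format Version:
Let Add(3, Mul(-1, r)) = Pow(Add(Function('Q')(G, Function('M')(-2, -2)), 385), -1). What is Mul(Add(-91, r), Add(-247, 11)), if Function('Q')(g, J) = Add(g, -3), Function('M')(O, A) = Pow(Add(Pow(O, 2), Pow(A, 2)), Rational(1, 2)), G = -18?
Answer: Rational(1889947, 91) ≈ 20769.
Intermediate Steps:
Function('M')(O, A) = Pow(Add(Pow(A, 2), Pow(O, 2)), Rational(1, 2))
Function('Q')(g, J) = Add(-3, g)
r = Rational(1091, 364) (r = Add(3, Mul(-1, Pow(Add(Add(-3, -18), 385), -1))) = Add(3, Mul(-1, Pow(Add(-21, 385), -1))) = Add(3, Mul(-1, Pow(364, -1))) = Add(3, Mul(-1, Rational(1, 364))) = Add(3, Rational(-1, 364)) = Rational(1091, 364) ≈ 2.9973)
Mul(Add(-91, r), Add(-247, 11)) = Mul(Add(-91, Rational(1091, 364)), Add(-247, 11)) = Mul(Rational(-32033, 364), -236) = Rational(1889947, 91)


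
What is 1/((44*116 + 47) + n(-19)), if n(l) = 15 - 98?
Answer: 1/5068 ≈ 0.00019732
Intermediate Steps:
n(l) = -83
1/((44*116 + 47) + n(-19)) = 1/((44*116 + 47) - 83) = 1/((5104 + 47) - 83) = 1/(5151 - 83) = 1/5068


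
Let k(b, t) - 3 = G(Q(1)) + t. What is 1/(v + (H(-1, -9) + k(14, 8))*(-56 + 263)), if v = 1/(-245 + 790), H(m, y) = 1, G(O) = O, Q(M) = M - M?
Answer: 545/1353781 ≈ 0.00040258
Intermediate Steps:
Q(M) = 0
k(b, t) = 3 + t (k(b, t) = 3 + (0 + t) = 3 + t)
v = 1/545 ≈ 0.0018349
1/(v + (H(-1, -9) + k(14, 8))*(-56 + 263)) = 1/(1/545 + (1 + (3 + 8))*(-56 + 263)) = 1/(1/545 + (1 + 11)*207) = 1/(1/545 + 12*207) = 1/(1/545 + 2484) = 1/(1353781/545) = 545/1353781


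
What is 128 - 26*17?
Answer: -314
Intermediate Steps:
128 - 26*17 = 128 - 442 = -314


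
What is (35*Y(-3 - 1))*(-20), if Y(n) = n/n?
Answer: -700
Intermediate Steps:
Y(n) = 1
(35*Y(-3 - 1))*(-20) = (35*1)*(-20) = 35*(-20) = -700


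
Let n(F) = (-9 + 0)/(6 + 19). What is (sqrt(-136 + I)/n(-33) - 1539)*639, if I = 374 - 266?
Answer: -983421 - 3550*I*sqrt(7) ≈ -9.8342e+5 - 9392.4*I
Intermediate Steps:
I = 108
n(F) = -9/25
(sqrt(-136 + I)/n(-33) - 1539)*639 = (sqrt(-136 + 108)/(-9/25) - 1539)*639 = (sqrt(-28)*(-25/9) - 1539)*639 = ((2*I*sqrt(7))*(-25/9) - 1539)*639 = (-50*I*sqrt(7)/9 - 1539)*639 = (-1539 - 50*I*sqrt(7)/9)*639 = -983421 - 3550*I*sqrt(7)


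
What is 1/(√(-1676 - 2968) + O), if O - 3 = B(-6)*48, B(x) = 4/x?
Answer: -29/5485 - 6*I*√129/5485 ≈ -0.0052871 - 0.012424*I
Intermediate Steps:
O = -29 (O = 3 + (4/(-6))*48 = 3 + (4*(-⅙))*48 = 3 - ⅔*48 = 3 - 32 = -29)
1/(√(-1676 - 2968) + O) = 1/(√(-1676 - 2968) - 29) = 1/(√(-4644) - 29) = 1/(6*I*√129 - 29) = 1/(-29 + 6*I*√129)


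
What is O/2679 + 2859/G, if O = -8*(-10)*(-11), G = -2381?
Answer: -9754541/6378699 ≈ -1.5292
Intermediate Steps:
O = -880 (O = 80*(-11) = -880)
O/2679 + 2859/G = -880/2679 + 2859/(-2381) = -880*1/2679 + 2859*(-1/2381) = -880/2679 - 2859/2381 = -9754541/6378699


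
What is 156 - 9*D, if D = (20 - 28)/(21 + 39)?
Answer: 786/5 ≈ 157.20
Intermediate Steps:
D = -2/15 (D = -8/60 = -8*1/60 = -2/15 ≈ -0.13333)
156 - 9*D = 156 - 9*(-2/15) = 156 + 6/5 = 786/5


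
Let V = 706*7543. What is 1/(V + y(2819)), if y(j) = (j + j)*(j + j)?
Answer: 1/37112402 ≈ 2.6945e-8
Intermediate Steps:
V = 5325358
y(j) = 4*j² (y(j) = (2*j)*(2*j) = 4*j²)
1/(V + y(2819)) = 1/(5325358 + 4*2819²) = 1/(5325358 + 4*7946761) = 1/(5325358 + 31787044) = 1/37112402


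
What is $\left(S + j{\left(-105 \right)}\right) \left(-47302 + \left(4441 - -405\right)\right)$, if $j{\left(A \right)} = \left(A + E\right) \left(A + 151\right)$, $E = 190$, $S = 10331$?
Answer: $-604615896$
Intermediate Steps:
$j{\left(A \right)} = \left(151 + A\right) \left(190 + A\right)$ ($j{\left(A \right)} = \left(A + 190\right) \left(A + 151\right) = \left(190 + A\right) \left(151 + A\right) = \left(151 + A\right) \left(190 + A\right)$)
$\left(S + j{\left(-105 \right)}\right) \left(-47302 + \left(4441 - -405\right)\right) = \left(10331 + \left(28690 + \left(-105\right)^{2} + 341 \left(-105\right)\right)\right) \left(-47302 + \left(4441 - -405\right)\right) = \left(10331 + \left(28690 + 11025 - 35805\right)\right) \left(-47302 + \left(4441 + 405\right)\right) = \left(10331 + 3910\right) \left(-47302 + 4846\right) = 14241 \left(-42456\right) = -604615896$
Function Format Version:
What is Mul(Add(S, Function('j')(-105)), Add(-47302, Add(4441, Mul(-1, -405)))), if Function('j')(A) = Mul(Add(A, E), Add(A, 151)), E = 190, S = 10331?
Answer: -604615896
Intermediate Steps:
Function('j')(A) = Mul(Add(151, A), Add(190, A)) (Function('j')(A) = Mul(Add(A, 190), Add(A, 151)) = Mul(Add(190, A), Add(151, A)) = Mul(Add(151, A), Add(190, A)))
Mul(Add(S, Function('j')(-105)), Add(-47302, Add(4441, Mul(-1, -405)))) = Mul(Add(10331, Add(28690, Pow(-105, 2), Mul(341, -105))), Add(-47302, Add(4441, Mul(-1, -405)))) = Mul(Add(10331, Add(28690, 11025, -35805)), Add(-47302, Add(4441, 405))) = Mul(Add(10331, 3910), Add(-47302, 4846)) = Mul(14241, -42456) = -604615896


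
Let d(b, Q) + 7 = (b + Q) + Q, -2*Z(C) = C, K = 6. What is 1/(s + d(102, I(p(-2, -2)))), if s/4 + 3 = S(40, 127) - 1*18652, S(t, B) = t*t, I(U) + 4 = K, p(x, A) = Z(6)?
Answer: -1/68121 ≈ -1.4680e-5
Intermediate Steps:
Z(C) = -C/2
p(x, A) = -3 (p(x, A) = -1/2*6 = -3)
I(U) = 2 (I(U) = -4 + 6 = 2)
S(t, B) = t**2
d(b, Q) = -7 + b + 2*Q (d(b, Q) = -7 + ((b + Q) + Q) = -7 + ((Q + b) + Q) = -7 + (b + 2*Q) = -7 + b + 2*Q)
s = -68220 (s = -12 + 4*(40**2 - 1*18652) = -12 + 4*(1600 - 18652) = -12 + 4*(-17052) = -12 - 68208 = -68220)
1/(s + d(102, I(p(-2, -2)))) = 1/(-68220 + (-7 + 102 + 2*2)) = 1/(-68220 + (-7 + 102 + 4)) = 1/(-68220 + 99) = 1/(-68121) = -1/68121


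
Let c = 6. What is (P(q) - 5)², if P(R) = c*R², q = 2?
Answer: 361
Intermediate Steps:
P(R) = 6*R²
(P(q) - 5)² = (6*2² - 5)² = (6*4 - 5)² = (24 - 5)² = 19² = 361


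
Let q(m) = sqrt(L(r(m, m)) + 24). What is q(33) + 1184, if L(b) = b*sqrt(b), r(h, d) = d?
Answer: 1184 + sqrt(24 + 33*sqrt(33)) ≈ 1198.6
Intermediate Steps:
L(b) = b**(3/2)
q(m) = sqrt(24 + m**(3/2)) (q(m) = sqrt(m**(3/2) + 24) = sqrt(24 + m**(3/2)))
q(33) + 1184 = sqrt(24 + 33**(3/2)) + 1184 = sqrt(24 + 33*sqrt(33)) + 1184 = 1184 + sqrt(24 + 33*sqrt(33))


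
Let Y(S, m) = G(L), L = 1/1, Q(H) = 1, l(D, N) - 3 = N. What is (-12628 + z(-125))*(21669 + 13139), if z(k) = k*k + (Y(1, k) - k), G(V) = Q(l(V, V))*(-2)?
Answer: 108600960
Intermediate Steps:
l(D, N) = 3 + N
L = 1
G(V) = -2 (G(V) = 1*(-2) = -2)
Y(S, m) = -2
z(k) = -2 + k² - k (z(k) = k*k + (-2 - k) = k² + (-2 - k) = -2 + k² - k)
(-12628 + z(-125))*(21669 + 13139) = (-12628 + (-2 + (-125)² - 1*(-125)))*(21669 + 13139) = (-12628 + (-2 + 15625 + 125))*34808 = (-12628 + 15748)*34808 = 3120*34808 = 108600960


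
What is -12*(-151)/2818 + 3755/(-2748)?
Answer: -2801107/3871932 ≈ -0.72344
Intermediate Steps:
-12*(-151)/2818 + 3755/(-2748) = 1812*(1/2818) + 3755*(-1/2748) = 906/1409 - 3755/2748 = -2801107/3871932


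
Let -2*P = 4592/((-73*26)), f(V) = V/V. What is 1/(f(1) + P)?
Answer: 949/2097 ≈ 0.45255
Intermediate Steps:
f(V) = 1
P = 1148/949 (P = -2296/((-73*26)) = -2296/(-1898) = -2296*(-1)/1898 = -1/2*(-2296/949) = 1148/949 ≈ 1.2097)
1/(f(1) + P) = 1/(1 + 1148/949) = 1/(2097/949) = 949/2097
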